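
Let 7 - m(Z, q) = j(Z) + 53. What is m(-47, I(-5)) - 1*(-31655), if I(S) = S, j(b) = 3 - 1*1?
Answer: 31607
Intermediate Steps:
j(b) = 2 (j(b) = 3 - 1 = 2)
m(Z, q) = -48 (m(Z, q) = 7 - (2 + 53) = 7 - 1*55 = 7 - 55 = -48)
m(-47, I(-5)) - 1*(-31655) = -48 - 1*(-31655) = -48 + 31655 = 31607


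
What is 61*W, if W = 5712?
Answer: 348432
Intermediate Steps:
61*W = 61*5712 = 348432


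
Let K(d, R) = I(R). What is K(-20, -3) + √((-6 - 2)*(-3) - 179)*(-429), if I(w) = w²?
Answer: 9 - 429*I*√155 ≈ 9.0 - 5341.0*I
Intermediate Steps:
K(d, R) = R²
K(-20, -3) + √((-6 - 2)*(-3) - 179)*(-429) = (-3)² + √((-6 - 2)*(-3) - 179)*(-429) = 9 + √(-8*(-3) - 179)*(-429) = 9 + √(24 - 179)*(-429) = 9 + √(-155)*(-429) = 9 + (I*√155)*(-429) = 9 - 429*I*√155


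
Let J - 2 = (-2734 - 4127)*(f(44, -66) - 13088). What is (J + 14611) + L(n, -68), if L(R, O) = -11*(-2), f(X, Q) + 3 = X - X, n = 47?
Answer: 89831986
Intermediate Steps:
f(X, Q) = -3 (f(X, Q) = -3 + (X - X) = -3 + 0 = -3)
J = 89817353 (J = 2 + (-2734 - 4127)*(-3 - 13088) = 2 - 6861*(-13091) = 2 + 89817351 = 89817353)
L(R, O) = 22
(J + 14611) + L(n, -68) = (89817353 + 14611) + 22 = 89831964 + 22 = 89831986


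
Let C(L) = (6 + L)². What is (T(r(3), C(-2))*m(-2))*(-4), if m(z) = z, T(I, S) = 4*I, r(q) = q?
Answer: 96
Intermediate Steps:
(T(r(3), C(-2))*m(-2))*(-4) = ((4*3)*(-2))*(-4) = (12*(-2))*(-4) = -24*(-4) = 96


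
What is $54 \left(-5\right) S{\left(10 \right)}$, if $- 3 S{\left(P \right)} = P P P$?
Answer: $90000$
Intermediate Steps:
$S{\left(P \right)} = - \frac{P^{3}}{3}$ ($S{\left(P \right)} = - \frac{P P P}{3} = - \frac{P^{2} P}{3} = - \frac{P^{3}}{3}$)
$54 \left(-5\right) S{\left(10 \right)} = 54 \left(-5\right) \left(- \frac{10^{3}}{3}\right) = - 270 \left(\left(- \frac{1}{3}\right) 1000\right) = \left(-270\right) \left(- \frac{1000}{3}\right) = 90000$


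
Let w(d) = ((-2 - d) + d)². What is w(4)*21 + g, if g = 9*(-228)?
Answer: -1968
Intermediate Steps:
w(d) = 4 (w(d) = (-2)² = 4)
g = -2052
w(4)*21 + g = 4*21 - 2052 = 84 - 2052 = -1968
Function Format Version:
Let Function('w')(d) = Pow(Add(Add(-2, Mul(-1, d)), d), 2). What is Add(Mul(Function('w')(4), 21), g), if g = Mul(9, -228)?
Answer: -1968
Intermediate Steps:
Function('w')(d) = 4 (Function('w')(d) = Pow(-2, 2) = 4)
g = -2052
Add(Mul(Function('w')(4), 21), g) = Add(Mul(4, 21), -2052) = Add(84, -2052) = -1968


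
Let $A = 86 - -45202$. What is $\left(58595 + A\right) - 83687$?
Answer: $20196$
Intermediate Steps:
$A = 45288$ ($A = 86 + 45202 = 45288$)
$\left(58595 + A\right) - 83687 = \left(58595 + 45288\right) - 83687 = 103883 + \left(69982 - 153669\right) = 103883 - 83687 = 20196$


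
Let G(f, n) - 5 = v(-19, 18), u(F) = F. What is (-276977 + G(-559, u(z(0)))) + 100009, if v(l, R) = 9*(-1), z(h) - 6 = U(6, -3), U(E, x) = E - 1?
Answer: -176972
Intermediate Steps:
U(E, x) = -1 + E
z(h) = 11 (z(h) = 6 + (-1 + 6) = 6 + 5 = 11)
v(l, R) = -9
G(f, n) = -4 (G(f, n) = 5 - 9 = -4)
(-276977 + G(-559, u(z(0)))) + 100009 = (-276977 - 4) + 100009 = -276981 + 100009 = -176972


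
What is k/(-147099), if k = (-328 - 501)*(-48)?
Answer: -13264/49033 ≈ -0.27051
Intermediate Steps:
k = 39792 (k = -829*(-48) = 39792)
k/(-147099) = 39792/(-147099) = 39792*(-1/147099) = -13264/49033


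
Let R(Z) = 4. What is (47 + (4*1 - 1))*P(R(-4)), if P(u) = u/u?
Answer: 50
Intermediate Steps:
P(u) = 1
(47 + (4*1 - 1))*P(R(-4)) = (47 + (4*1 - 1))*1 = (47 + (4 - 1))*1 = (47 + 3)*1 = 50*1 = 50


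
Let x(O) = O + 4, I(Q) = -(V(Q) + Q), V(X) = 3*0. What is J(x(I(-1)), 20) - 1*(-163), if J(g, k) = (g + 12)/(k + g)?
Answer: 4092/25 ≈ 163.68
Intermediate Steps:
V(X) = 0
I(Q) = -Q (I(Q) = -(0 + Q) = -Q)
x(O) = 4 + O
J(g, k) = (12 + g)/(g + k)
J(x(I(-1)), 20) - 1*(-163) = (12 + (4 - 1*(-1)))/((4 - 1*(-1)) + 20) - 1*(-163) = (12 + (4 + 1))/((4 + 1) + 20) + 163 = (12 + 5)/(5 + 20) + 163 = 17/25 + 163 = 4092/25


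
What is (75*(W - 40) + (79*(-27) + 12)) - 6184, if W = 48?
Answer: -7705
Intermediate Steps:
(75*(W - 40) + (79*(-27) + 12)) - 6184 = (75*(48 - 40) + (79*(-27) + 12)) - 6184 = (75*8 + (-2133 + 12)) - 6184 = (600 - 2121) - 6184 = -1521 - 6184 = -7705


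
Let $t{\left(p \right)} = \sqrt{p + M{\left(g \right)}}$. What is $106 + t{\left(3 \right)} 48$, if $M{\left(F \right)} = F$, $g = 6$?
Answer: $250$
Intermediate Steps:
$t{\left(p \right)} = \sqrt{6 + p}$ ($t{\left(p \right)} = \sqrt{p + 6} = \sqrt{6 + p}$)
$106 + t{\left(3 \right)} 48 = 106 + \sqrt{6 + 3} \cdot 48 = 106 + \sqrt{9} \cdot 48 = 106 + 3 \cdot 48 = 106 + 144 = 250$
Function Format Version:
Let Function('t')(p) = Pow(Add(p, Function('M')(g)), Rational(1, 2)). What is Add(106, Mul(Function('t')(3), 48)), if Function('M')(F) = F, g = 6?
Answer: 250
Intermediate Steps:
Function('t')(p) = Pow(Add(6, p), Rational(1, 2)) (Function('t')(p) = Pow(Add(p, 6), Rational(1, 2)) = Pow(Add(6, p), Rational(1, 2)))
Add(106, Mul(Function('t')(3), 48)) = Add(106, Mul(Pow(Add(6, 3), Rational(1, 2)), 48)) = Add(106, Mul(Pow(9, Rational(1, 2)), 48)) = Add(106, Mul(3, 48)) = Add(106, 144) = 250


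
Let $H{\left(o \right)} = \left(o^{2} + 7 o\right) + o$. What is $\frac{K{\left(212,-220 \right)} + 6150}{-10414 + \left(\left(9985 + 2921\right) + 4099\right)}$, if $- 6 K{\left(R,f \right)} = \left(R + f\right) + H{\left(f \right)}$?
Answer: $- \frac{1622}{6591} \approx -0.24609$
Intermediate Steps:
$H{\left(o \right)} = o^{2} + 8 o$
$K{\left(R,f \right)} = - \frac{R}{6} - \frac{f}{6} - \frac{f \left(8 + f\right)}{6}$ ($K{\left(R,f \right)} = - \frac{\left(R + f\right) + f \left(8 + f\right)}{6} = - \frac{R + f + f \left(8 + f\right)}{6} = - \frac{R}{6} - \frac{f}{6} - \frac{f \left(8 + f\right)}{6}$)
$\frac{K{\left(212,-220 \right)} + 6150}{-10414 + \left(\left(9985 + 2921\right) + 4099\right)} = \frac{\left(\left(- \frac{1}{6}\right) 212 - - \frac{110}{3} - - \frac{110 \left(8 - 220\right)}{3}\right) + 6150}{-10414 + \left(\left(9985 + 2921\right) + 4099\right)} = \frac{\left(- \frac{106}{3} + \frac{110}{3} - \left(- \frac{110}{3}\right) \left(-212\right)\right) + 6150}{-10414 + \left(12906 + 4099\right)} = \frac{\left(- \frac{106}{3} + \frac{110}{3} - \frac{23320}{3}\right) + 6150}{-10414 + 17005} = \frac{-7772 + 6150}{6591} = \left(-1622\right) \frac{1}{6591} = - \frac{1622}{6591}$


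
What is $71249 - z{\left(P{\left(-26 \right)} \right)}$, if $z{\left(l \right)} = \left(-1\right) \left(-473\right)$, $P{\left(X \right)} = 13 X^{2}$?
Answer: $70776$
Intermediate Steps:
$z{\left(l \right)} = 473$
$71249 - z{\left(P{\left(-26 \right)} \right)} = 71249 - 473 = 70776$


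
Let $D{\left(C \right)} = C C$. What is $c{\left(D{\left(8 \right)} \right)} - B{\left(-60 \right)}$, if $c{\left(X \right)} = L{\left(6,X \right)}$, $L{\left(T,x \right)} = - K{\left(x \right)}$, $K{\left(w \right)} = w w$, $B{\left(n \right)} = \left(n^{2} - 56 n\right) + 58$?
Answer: $-11114$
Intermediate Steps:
$B{\left(n \right)} = 58 + n^{2} - 56 n$
$D{\left(C \right)} = C^{2}$
$K{\left(w \right)} = w^{2}$
$L{\left(T,x \right)} = - x^{2}$
$c{\left(X \right)} = - X^{2}$
$c{\left(D{\left(8 \right)} \right)} - B{\left(-60 \right)} = - \left(8^{2}\right)^{2} - \left(58 + \left(-60\right)^{2} - -3360\right) = - 64^{2} - \left(58 + 3600 + 3360\right) = \left(-1\right) 4096 - 7018 = -4096 - 7018 = -11114$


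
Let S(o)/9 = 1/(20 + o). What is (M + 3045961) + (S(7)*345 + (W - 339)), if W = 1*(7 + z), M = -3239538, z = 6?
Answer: -193788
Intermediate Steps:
S(o) = 9/(20 + o)
W = 13 (W = 1*(7 + 6) = 1*13 = 13)
(M + 3045961) + (S(7)*345 + (W - 339)) = (-3239538 + 3045961) + ((9/(20 + 7))*345 + (13 - 339)) = -193577 + ((9/27)*345 - 326) = -193577 + ((9*(1/27))*345 - 326) = -193577 + ((1/3)*345 - 326) = -193577 + (115 - 326) = -193577 - 211 = -193788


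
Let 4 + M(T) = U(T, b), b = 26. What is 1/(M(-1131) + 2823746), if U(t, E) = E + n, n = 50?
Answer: 1/2823818 ≈ 3.5413e-7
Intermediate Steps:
U(t, E) = 50 + E (U(t, E) = E + 50 = 50 + E)
M(T) = 72 (M(T) = -4 + (50 + 26) = -4 + 76 = 72)
1/(M(-1131) + 2823746) = 1/(72 + 2823746) = 1/2823818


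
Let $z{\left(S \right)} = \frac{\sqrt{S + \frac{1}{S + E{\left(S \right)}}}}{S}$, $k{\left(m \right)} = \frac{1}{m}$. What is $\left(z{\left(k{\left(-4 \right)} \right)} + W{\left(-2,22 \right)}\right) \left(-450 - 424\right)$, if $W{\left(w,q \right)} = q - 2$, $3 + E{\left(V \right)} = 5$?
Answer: $-17480 + \frac{5244 \sqrt{7}}{7} \approx -15498.0$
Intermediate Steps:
$E{\left(V \right)} = 2$ ($E{\left(V \right)} = -3 + 5 = 2$)
$W{\left(w,q \right)} = -2 + q$
$z{\left(S \right)} = \frac{\sqrt{S + \frac{1}{2 + S}}}{S}$ ($z{\left(S \right)} = \frac{\sqrt{S + \frac{1}{S + 2}}}{S} = \frac{\sqrt{S + \frac{1}{2 + S}}}{S}$)
$\left(z{\left(k{\left(-4 \right)} \right)} + W{\left(-2,22 \right)}\right) \left(-450 - 424\right) = \left(\frac{\sqrt{\frac{1 + \frac{2 + \frac{1}{-4}}{-4}}{2 + \frac{1}{-4}}}}{\frac{1}{-4}} + \left(-2 + 22\right)\right) \left(-450 - 424\right) = \left(\frac{\sqrt{\frac{1 - \frac{2 - \frac{1}{4}}{4}}{2 - \frac{1}{4}}}}{- \frac{1}{4}} + 20\right) \left(-874\right) = \left(- 4 \sqrt{\frac{1 - \frac{7}{16}}{\frac{7}{4}}} + 20\right) \left(-874\right) = \left(- 4 \sqrt{\frac{4 \left(1 - \frac{7}{16}\right)}{7}} + 20\right) \left(-874\right) = \left(- 4 \sqrt{\frac{4}{7} \cdot \frac{9}{16}} + 20\right) \left(-874\right) = \left(- 4 \sqrt{\frac{9}{28}} + 20\right) \left(-874\right) = \left(- 4 \frac{3 \sqrt{7}}{14} + 20\right) \left(-874\right) = \left(- \frac{6 \sqrt{7}}{7} + 20\right) \left(-874\right) = \left(20 - \frac{6 \sqrt{7}}{7}\right) \left(-874\right) = -17480 + \frac{5244 \sqrt{7}}{7}$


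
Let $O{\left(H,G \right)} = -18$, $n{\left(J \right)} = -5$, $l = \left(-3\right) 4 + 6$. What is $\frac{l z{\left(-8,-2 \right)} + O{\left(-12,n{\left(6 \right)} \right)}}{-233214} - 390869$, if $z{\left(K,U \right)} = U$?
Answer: $- \frac{15192687160}{38869} \approx -3.9087 \cdot 10^{5}$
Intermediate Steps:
$l = -6$ ($l = -12 + 6 = -6$)
$\frac{l z{\left(-8,-2 \right)} + O{\left(-12,n{\left(6 \right)} \right)}}{-233214} - 390869 = \frac{\left(-6\right) \left(-2\right) - 18}{-233214} - 390869 = \left(12 - 18\right) \left(- \frac{1}{233214}\right) - 390869 = \left(-6\right) \left(- \frac{1}{233214}\right) - 390869 = \frac{1}{38869} - 390869 = - \frac{15192687160}{38869}$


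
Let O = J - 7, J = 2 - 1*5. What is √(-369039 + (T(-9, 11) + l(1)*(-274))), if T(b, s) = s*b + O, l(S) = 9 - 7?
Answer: 4*I*√23106 ≈ 608.03*I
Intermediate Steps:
J = -3 (J = 2 - 5 = -3)
l(S) = 2
O = -10 (O = -3 - 7 = -10)
T(b, s) = -10 + b*s (T(b, s) = s*b - 10 = b*s - 10 = -10 + b*s)
√(-369039 + (T(-9, 11) + l(1)*(-274))) = √(-369039 + ((-10 - 9*11) + 2*(-274))) = √(-369039 + ((-10 - 99) - 548)) = √(-369039 + (-109 - 548)) = √(-369039 - 657) = √(-369696) = 4*I*√23106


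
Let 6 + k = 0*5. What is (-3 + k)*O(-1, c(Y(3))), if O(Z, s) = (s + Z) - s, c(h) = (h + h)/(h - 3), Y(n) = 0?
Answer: 9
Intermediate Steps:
k = -6 (k = -6 + 0*5 = -6 + 0 = -6)
c(h) = 2*h/(-3 + h) (c(h) = (2*h)/(-3 + h) = 2*h/(-3 + h))
O(Z, s) = Z (O(Z, s) = (Z + s) - s = Z)
(-3 + k)*O(-1, c(Y(3))) = (-3 - 6)*(-1) = -9*(-1) = 9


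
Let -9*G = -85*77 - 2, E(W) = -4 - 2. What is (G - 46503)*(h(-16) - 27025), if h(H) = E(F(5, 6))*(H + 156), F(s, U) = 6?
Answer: 11479822700/9 ≈ 1.2755e+9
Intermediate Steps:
E(W) = -6
G = 6547/9 (G = -(-85*77 - 2)/9 = -(-6545 - 2)/9 = -1/9*(-6547) = 6547/9 ≈ 727.44)
h(H) = -936 - 6*H (h(H) = -6*(H + 156) = -6*(156 + H) = -936 - 6*H)
(G - 46503)*(h(-16) - 27025) = (6547/9 - 46503)*((-936 - 6*(-16)) - 27025) = -411980*((-936 + 96) - 27025)/9 = -411980*(-840 - 27025)/9 = -411980/9*(-27865) = 11479822700/9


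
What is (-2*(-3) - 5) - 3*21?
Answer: -62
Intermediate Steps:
(-2*(-3) - 5) - 3*21 = (6 - 5) - 63 = 1 - 63 = -62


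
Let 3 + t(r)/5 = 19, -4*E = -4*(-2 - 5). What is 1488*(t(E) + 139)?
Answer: 325872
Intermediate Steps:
E = -7 (E = -(-1)*(-2 - 5) = -(-1)*(-7) = -¼*28 = -7)
t(r) = 80 (t(r) = -15 + 5*19 = -15 + 95 = 80)
1488*(t(E) + 139) = 1488*(80 + 139) = 1488*219 = 325872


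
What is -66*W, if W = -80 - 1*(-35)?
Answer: 2970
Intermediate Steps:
W = -45 (W = -80 + 35 = -45)
-66*W = -66*(-45) = 2970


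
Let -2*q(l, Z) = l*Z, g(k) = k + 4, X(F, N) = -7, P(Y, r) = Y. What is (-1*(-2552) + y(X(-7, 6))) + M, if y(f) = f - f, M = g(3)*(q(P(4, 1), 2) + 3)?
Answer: 2545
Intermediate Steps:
g(k) = 4 + k
q(l, Z) = -Z*l/2 (q(l, Z) = -l*Z/2 = -Z*l/2)
M = -7 (M = (4 + 3)*(-1/2*2*4 + 3) = 7*(-4 + 3) = 7*(-1) = -7)
y(f) = 0
(-1*(-2552) + y(X(-7, 6))) + M = (-1*(-2552) + 0) - 7 = (2552 + 0) - 7 = 2552 - 7 = 2545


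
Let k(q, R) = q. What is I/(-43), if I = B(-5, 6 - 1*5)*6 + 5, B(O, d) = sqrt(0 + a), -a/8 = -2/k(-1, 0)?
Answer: -5/43 - 24*I/43 ≈ -0.11628 - 0.55814*I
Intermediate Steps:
a = -16 (a = -(-16)/(-1) = -(-16)*(-1) = -8*2 = -16)
B(O, d) = 4*I (B(O, d) = sqrt(0 - 16) = sqrt(-16) = 4*I)
I = 5 + 24*I (I = (4*I)*6 + 5 = 24*I + 5 = 5 + 24*I ≈ 5.0 + 24.0*I)
I/(-43) = (5 + 24*I)/(-43) = -(5 + 24*I)/43 = -5/43 - 24*I/43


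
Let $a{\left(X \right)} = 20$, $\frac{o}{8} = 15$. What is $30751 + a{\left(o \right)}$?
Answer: $30771$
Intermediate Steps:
$o = 120$ ($o = 8 \cdot 15 = 120$)
$30751 + a{\left(o \right)} = 30751 + 20 = 30771$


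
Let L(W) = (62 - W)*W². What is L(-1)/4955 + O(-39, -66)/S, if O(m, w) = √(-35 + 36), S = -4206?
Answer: 260023/20840730 ≈ 0.012477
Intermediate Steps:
O(m, w) = 1 (O(m, w) = √1 = 1)
L(W) = W²*(62 - W)
L(-1)/4955 + O(-39, -66)/S = ((-1)²*(62 - 1*(-1)))/4955 + 1/(-4206) = (1*(62 + 1))*(1/4955) + 1*(-1/4206) = (1*63)*(1/4955) - 1/4206 = 63*(1/4955) - 1/4206 = 63/4955 - 1/4206 = 260023/20840730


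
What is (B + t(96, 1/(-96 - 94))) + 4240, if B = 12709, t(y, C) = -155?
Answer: 16794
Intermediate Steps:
(B + t(96, 1/(-96 - 94))) + 4240 = (12709 - 155) + 4240 = 12554 + 4240 = 16794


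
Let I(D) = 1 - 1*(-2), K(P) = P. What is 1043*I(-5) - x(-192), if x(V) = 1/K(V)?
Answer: 600769/192 ≈ 3129.0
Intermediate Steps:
I(D) = 3 (I(D) = 1 + 2 = 3)
x(V) = 1/V
1043*I(-5) - x(-192) = 1043*3 - 1/(-192) = 3129 - 1*(-1/192) = 3129 + 1/192 = 600769/192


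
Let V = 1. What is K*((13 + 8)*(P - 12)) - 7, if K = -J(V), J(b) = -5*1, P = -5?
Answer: -1792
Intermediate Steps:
J(b) = -5
K = 5 (K = -1*(-5) = 5)
K*((13 + 8)*(P - 12)) - 7 = 5*((13 + 8)*(-5 - 12)) - 7 = 5*(21*(-17)) - 7 = 5*(-357) - 7 = -1785 - 7 = -1792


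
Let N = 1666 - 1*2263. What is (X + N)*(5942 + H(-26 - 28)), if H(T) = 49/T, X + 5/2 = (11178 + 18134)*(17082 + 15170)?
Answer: 202195110593377/36 ≈ 5.6165e+12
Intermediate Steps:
X = 1890741243/2 (X = -5/2 + (11178 + 18134)*(17082 + 15170) = -5/2 + 29312*32252 = -5/2 + 945370624 = 1890741243/2 ≈ 9.4537e+8)
N = -597 (N = 1666 - 2263 = -597)
(X + N)*(5942 + H(-26 - 28)) = (1890741243/2 - 597)*(5942 + 49/(-26 - 28)) = 1890740049*(5942 + 49/(-54))/2 = 1890740049*(5942 + 49*(-1/54))/2 = 1890740049*(5942 - 49/54)/2 = (1890740049/2)*(320819/54) = 202195110593377/36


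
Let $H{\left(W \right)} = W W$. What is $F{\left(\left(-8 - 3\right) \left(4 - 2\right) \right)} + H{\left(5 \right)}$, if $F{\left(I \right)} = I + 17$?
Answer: $20$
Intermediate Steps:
$H{\left(W \right)} = W^{2}$
$F{\left(I \right)} = 17 + I$
$F{\left(\left(-8 - 3\right) \left(4 - 2\right) \right)} + H{\left(5 \right)} = \left(17 + \left(-8 - 3\right) \left(4 - 2\right)\right) + 5^{2} = \left(17 - 22\right) + 25 = -5 + 25 = 20$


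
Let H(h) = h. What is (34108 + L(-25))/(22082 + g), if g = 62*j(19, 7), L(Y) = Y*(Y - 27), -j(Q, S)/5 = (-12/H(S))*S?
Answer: 17704/12901 ≈ 1.3723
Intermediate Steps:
j(Q, S) = 60 (j(Q, S) = -5*(-12/S)*S = -5*(-12) = 60)
L(Y) = Y*(-27 + Y)
g = 3720 (g = 62*60 = 3720)
(34108 + L(-25))/(22082 + g) = (34108 - 25*(-27 - 25))/(22082 + 3720) = (34108 - 25*(-52))/25802 = (34108 + 1300)*(1/25802) = 35408*(1/25802) = 17704/12901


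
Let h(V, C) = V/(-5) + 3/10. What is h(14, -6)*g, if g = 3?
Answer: -15/2 ≈ -7.5000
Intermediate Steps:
h(V, C) = 3/10 - V/5 (h(V, C) = V*(-1/5) + 3*(1/10) = -V/5 + 3/10 = 3/10 - V/5)
h(14, -6)*g = (3/10 - 1/5*14)*3 = (3/10 - 14/5)*3 = -5/2*3 = -15/2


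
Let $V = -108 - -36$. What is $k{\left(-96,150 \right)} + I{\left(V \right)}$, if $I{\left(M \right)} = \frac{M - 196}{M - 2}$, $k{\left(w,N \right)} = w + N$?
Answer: $\frac{2132}{37} \approx 57.622$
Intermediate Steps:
$k{\left(w,N \right)} = N + w$
$V = -72$ ($V = -108 + 36 = -72$)
$I{\left(M \right)} = \frac{-196 + M}{-2 + M}$
$k{\left(-96,150 \right)} + I{\left(V \right)} = \left(150 - 96\right) + \frac{-196 - 72}{-2 - 72} = 54 + \frac{1}{-74} \left(-268\right) = 54 - - \frac{134}{37} = 54 + \frac{134}{37} = \frac{2132}{37}$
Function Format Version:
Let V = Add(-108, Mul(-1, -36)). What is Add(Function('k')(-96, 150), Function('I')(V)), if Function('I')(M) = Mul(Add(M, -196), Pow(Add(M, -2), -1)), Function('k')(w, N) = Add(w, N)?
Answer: Rational(2132, 37) ≈ 57.622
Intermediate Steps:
Function('k')(w, N) = Add(N, w)
V = -72 (V = Add(-108, 36) = -72)
Function('I')(M) = Mul(Pow(Add(-2, M), -1), Add(-196, M)) (Function('I')(M) = Mul(Add(-196, M), Pow(Add(-2, M), -1)) = Mul(Pow(Add(-2, M), -1), Add(-196, M)))
Add(Function('k')(-96, 150), Function('I')(V)) = Add(Add(150, -96), Mul(Pow(Add(-2, -72), -1), Add(-196, -72))) = Add(54, Mul(Pow(-74, -1), -268)) = Add(54, Mul(Rational(-1, 74), -268)) = Add(54, Rational(134, 37)) = Rational(2132, 37)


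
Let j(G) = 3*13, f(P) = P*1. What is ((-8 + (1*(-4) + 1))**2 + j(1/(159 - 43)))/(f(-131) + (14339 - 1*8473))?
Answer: 32/1147 ≈ 0.027899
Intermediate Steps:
f(P) = P
j(G) = 39
((-8 + (1*(-4) + 1))**2 + j(1/(159 - 43)))/(f(-131) + (14339 - 1*8473)) = ((-8 + (1*(-4) + 1))**2 + 39)/(-131 + (14339 - 1*8473)) = ((-8 + (-4 + 1))**2 + 39)/(-131 + (14339 - 8473)) = ((-8 - 3)**2 + 39)/(-131 + 5866) = ((-11)**2 + 39)/5735 = (121 + 39)*(1/5735) = 160*(1/5735) = 32/1147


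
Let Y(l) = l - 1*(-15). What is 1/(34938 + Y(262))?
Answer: 1/35215 ≈ 2.8397e-5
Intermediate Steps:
Y(l) = 15 + l (Y(l) = l + 15 = 15 + l)
1/(34938 + Y(262)) = 1/(34938 + (15 + 262)) = 1/(34938 + 277) = 1/35215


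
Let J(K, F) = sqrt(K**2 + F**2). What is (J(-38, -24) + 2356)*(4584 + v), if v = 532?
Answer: 12053296 + 10232*sqrt(505) ≈ 1.2283e+7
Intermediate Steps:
J(K, F) = sqrt(F**2 + K**2)
(J(-38, -24) + 2356)*(4584 + v) = (sqrt((-24)**2 + (-38)**2) + 2356)*(4584 + 532) = (sqrt(576 + 1444) + 2356)*5116 = (sqrt(2020) + 2356)*5116 = (2*sqrt(505) + 2356)*5116 = (2356 + 2*sqrt(505))*5116 = 12053296 + 10232*sqrt(505)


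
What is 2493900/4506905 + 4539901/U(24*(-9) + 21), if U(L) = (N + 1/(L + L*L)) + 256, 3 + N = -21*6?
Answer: 154809584783238810/4330604791591 ≈ 35748.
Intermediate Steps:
N = -129 (N = -3 - 21*6 = -3 - 126 = -129)
U(L) = 127 + 1/(L + L**2) (U(L) = (-129 + 1/(L + L*L)) + 256 = (-129 + 1/(L + L**2)) + 256 = 127 + 1/(L + L**2))
2493900/4506905 + 4539901/U(24*(-9) + 21) = 2493900/4506905 + 4539901/(((1 + 127*(24*(-9) + 21) + 127*(24*(-9) + 21)**2)/((24*(-9) + 21)*(1 + (24*(-9) + 21))))) = 2493900*(1/4506905) + 4539901/(((1 + 127*(-216 + 21) + 127*(-216 + 21)**2)/((-216 + 21)*(1 + (-216 + 21))))) = 498780/901381 + 4539901/(((1 + 127*(-195) + 127*(-195)**2)/((-195)*(1 - 195)))) = 498780/901381 + 4539901/((-1/195*(1 - 24765 + 127*38025)/(-194))) = 498780/901381 + 4539901/((-1/195*(-1/194)*(1 - 24765 + 4829175))) = 498780/901381 + 4539901/((-1/195*(-1/194)*4804411)) = 498780/901381 + 4539901/(4804411/37830) = 498780/901381 + 4539901*(37830/4804411) = 498780/901381 + 171744454830/4804411 = 154809584783238810/4330604791591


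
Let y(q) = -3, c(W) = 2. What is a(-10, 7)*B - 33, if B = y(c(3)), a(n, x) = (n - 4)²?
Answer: -621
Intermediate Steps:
a(n, x) = (-4 + n)²
B = -3
a(-10, 7)*B - 33 = (-4 - 10)²*(-3) - 33 = (-14)²*(-3) - 33 = 196*(-3) - 33 = -588 - 33 = -621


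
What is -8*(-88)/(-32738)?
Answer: -352/16369 ≈ -0.021504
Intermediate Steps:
-8*(-88)/(-32738) = -4*(-176)*(-1/32738) = 704*(-1/32738) = -352/16369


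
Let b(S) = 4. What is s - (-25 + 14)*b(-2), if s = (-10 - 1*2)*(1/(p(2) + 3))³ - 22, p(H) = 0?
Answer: 194/9 ≈ 21.556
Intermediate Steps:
s = -202/9 (s = (-10 - 1*2)*(1/(0 + 3))³ - 22 = (-10 - 2)*(1/3)³ - 22 = -12*(⅓)³ - 22 = -12*1/27 - 22 = -4/9 - 22 = -202/9 ≈ -22.444)
s - (-25 + 14)*b(-2) = -202/9 - (-25 + 14)*4 = -202/9 - (-11)*4 = -202/9 - 1*(-44) = -202/9 + 44 = 194/9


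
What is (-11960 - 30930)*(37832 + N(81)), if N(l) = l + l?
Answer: -1629562660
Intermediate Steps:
N(l) = 2*l
(-11960 - 30930)*(37832 + N(81)) = (-11960 - 30930)*(37832 + 2*81) = -42890*(37832 + 162) = -42890*37994 = -1629562660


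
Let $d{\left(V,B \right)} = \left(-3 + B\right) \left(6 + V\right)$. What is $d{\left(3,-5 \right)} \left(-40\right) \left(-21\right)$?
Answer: $-60480$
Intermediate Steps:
$d{\left(3,-5 \right)} \left(-40\right) \left(-21\right) = \left(-18 - 9 + 6 \left(-5\right) - 15\right) \left(-40\right) \left(-21\right) = \left(-18 - 9 - 30 - 15\right) \left(-40\right) \left(-21\right) = \left(-72\right) \left(-40\right) \left(-21\right) = 2880 \left(-21\right) = -60480$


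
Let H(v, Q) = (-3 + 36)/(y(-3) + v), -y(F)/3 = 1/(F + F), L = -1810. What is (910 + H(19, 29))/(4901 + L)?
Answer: 11852/40183 ≈ 0.29495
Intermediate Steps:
y(F) = -3/(2*F) (y(F) = -3/(F + F) = -3*1/(2*F) = -3/(2*F))
H(v, Q) = 33/(½ + v) (H(v, Q) = (-3 + 36)/(-3/2/(-3) + v) = 33/(-3/2*(-⅓) + v) = 33/(½ + v))
(910 + H(19, 29))/(4901 + L) = (910 + 66/(1 + 2*19))/(4901 - 1810) = (910 + 66/(1 + 38))/3091 = (910 + 66/39)*(1/3091) = (910 + 66*(1/39))*(1/3091) = (910 + 22/13)*(1/3091) = (11852/13)*(1/3091) = 11852/40183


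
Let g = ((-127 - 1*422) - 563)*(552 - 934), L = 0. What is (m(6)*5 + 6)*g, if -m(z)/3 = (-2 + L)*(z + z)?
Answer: 155470944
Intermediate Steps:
m(z) = 12*z (m(z) = -3*(-2 + 0)*(z + z) = -(-6)*2*z = -(-12)*z = 12*z)
g = 424784 (g = ((-127 - 422) - 563)*(-382) = (-549 - 563)*(-382) = -1112*(-382) = 424784)
(m(6)*5 + 6)*g = ((12*6)*5 + 6)*424784 = (72*5 + 6)*424784 = (360 + 6)*424784 = 366*424784 = 155470944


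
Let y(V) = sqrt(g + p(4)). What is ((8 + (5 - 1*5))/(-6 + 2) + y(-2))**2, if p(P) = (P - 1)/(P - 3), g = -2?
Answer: 1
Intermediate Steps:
p(P) = (-1 + P)/(-3 + P)
y(V) = 1 (y(V) = sqrt(-2 + (-1 + 4)/(-3 + 4)) = sqrt(-2 + 3/1) = sqrt(-2 + 1*3) = sqrt(-2 + 3) = sqrt(1) = 1)
((8 + (5 - 1*5))/(-6 + 2) + y(-2))**2 = ((8 + (5 - 1*5))/(-6 + 2) + 1)**2 = ((8 + (5 - 5))/(-4) + 1)**2 = ((8 + 0)*(-1/4) + 1)**2 = (8*(-1/4) + 1)**2 = (-2 + 1)**2 = (-1)**2 = 1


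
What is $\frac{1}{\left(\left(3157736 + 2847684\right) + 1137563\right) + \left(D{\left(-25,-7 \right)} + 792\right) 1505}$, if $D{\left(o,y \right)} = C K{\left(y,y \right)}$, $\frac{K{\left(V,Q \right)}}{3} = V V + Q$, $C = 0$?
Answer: $\frac{1}{8334943} \approx 1.1998 \cdot 10^{-7}$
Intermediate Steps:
$K{\left(V,Q \right)} = 3 Q + 3 V^{2}$ ($K{\left(V,Q \right)} = 3 \left(V V + Q\right) = 3 \left(V^{2} + Q\right) = 3 \left(Q + V^{2}\right) = 3 Q + 3 V^{2}$)
$D{\left(o,y \right)} = 0$ ($D{\left(o,y \right)} = 0 \left(3 y + 3 y^{2}\right) = 0$)
$\frac{1}{\left(\left(3157736 + 2847684\right) + 1137563\right) + \left(D{\left(-25,-7 \right)} + 792\right) 1505} = \frac{1}{\left(\left(3157736 + 2847684\right) + 1137563\right) + \left(0 + 792\right) 1505} = \frac{1}{\left(6005420 + 1137563\right) + 792 \cdot 1505} = \frac{1}{7142983 + 1191960} = \frac{1}{8334943}$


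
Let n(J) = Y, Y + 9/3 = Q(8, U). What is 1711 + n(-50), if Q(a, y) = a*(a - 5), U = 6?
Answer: 1732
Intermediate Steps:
Q(a, y) = a*(-5 + a)
Y = 21 (Y = -3 + 8*(-5 + 8) = -3 + 8*3 = -3 + 24 = 21)
n(J) = 21
1711 + n(-50) = 1711 + 21 = 1732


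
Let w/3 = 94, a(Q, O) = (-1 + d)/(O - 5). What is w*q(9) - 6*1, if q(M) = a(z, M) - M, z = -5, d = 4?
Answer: -4665/2 ≈ -2332.5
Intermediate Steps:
a(Q, O) = 3/(-5 + O) (a(Q, O) = (-1 + 4)/(O - 5) = 3/(-5 + O))
w = 282 (w = 3*94 = 282)
q(M) = -M + 3/(-5 + M) (q(M) = 3/(-5 + M) - M = -M + 3/(-5 + M))
w*q(9) - 6*1 = 282*((3 - 1*9*(-5 + 9))/(-5 + 9)) - 6*1 = 282*((3 - 1*9*4)/4) - 6 = 282*((3 - 36)/4) - 6 = 282*((1/4)*(-33)) - 6 = 282*(-33/4) - 6 = -4653/2 - 6 = -4665/2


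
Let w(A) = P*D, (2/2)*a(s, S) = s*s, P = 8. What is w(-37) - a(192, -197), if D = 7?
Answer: -36808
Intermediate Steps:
a(s, S) = s² (a(s, S) = s*s = s²)
w(A) = 56 (w(A) = 8*7 = 56)
w(-37) - a(192, -197) = 56 - 1*192² = 56 - 1*36864 = 56 - 36864 = -36808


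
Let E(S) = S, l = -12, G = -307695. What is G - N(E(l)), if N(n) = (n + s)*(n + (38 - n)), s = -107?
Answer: -303173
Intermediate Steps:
N(n) = -4066 + 38*n (N(n) = (n - 107)*(n + (38 - n)) = (-107 + n)*38 = -4066 + 38*n)
G - N(E(l)) = -307695 - (-4066 + 38*(-12)) = -307695 - (-4066 - 456) = -307695 - 1*(-4522) = -307695 + 4522 = -303173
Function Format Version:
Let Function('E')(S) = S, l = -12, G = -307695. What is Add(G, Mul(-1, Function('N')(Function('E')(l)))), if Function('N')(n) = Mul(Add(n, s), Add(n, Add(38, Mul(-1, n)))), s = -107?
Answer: -303173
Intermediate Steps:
Function('N')(n) = Add(-4066, Mul(38, n)) (Function('N')(n) = Mul(Add(n, -107), Add(n, Add(38, Mul(-1, n)))) = Mul(Add(-107, n), 38) = Add(-4066, Mul(38, n)))
Add(G, Mul(-1, Function('N')(Function('E')(l)))) = Add(-307695, Mul(-1, Add(-4066, Mul(38, -12)))) = Add(-307695, Mul(-1, Add(-4066, -456))) = Add(-307695, Mul(-1, -4522)) = Add(-307695, 4522) = -303173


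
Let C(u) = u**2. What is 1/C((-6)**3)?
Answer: 1/46656 ≈ 2.1433e-5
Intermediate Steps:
1/C((-6)**3) = 1/(((-6)**3)**2) = 1/((-216)**2) = 1/46656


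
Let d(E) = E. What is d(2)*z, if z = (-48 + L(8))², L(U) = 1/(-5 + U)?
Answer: 40898/9 ≈ 4544.2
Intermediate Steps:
z = 20449/9 (z = (-48 + 1/(-5 + 8))² = (-48 + 1/3)² = (-48 + ⅓)² = (-143/3)² = 20449/9 ≈ 2272.1)
d(2)*z = 2*(20449/9) = 40898/9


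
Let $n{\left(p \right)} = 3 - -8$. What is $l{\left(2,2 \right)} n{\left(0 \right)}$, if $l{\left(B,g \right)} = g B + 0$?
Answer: $44$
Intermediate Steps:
$l{\left(B,g \right)} = B g$ ($l{\left(B,g \right)} = B g + 0 = B g$)
$n{\left(p \right)} = 11$ ($n{\left(p \right)} = 3 + 8 = 11$)
$l{\left(2,2 \right)} n{\left(0 \right)} = 2 \cdot 2 \cdot 11 = 4 \cdot 11 = 44$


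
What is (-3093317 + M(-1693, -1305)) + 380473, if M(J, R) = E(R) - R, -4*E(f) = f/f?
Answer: -10846157/4 ≈ -2.7115e+6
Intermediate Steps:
E(f) = -¼ (E(f) = -f/(4*f) = -¼*1 = -¼)
M(J, R) = -¼ - R
(-3093317 + M(-1693, -1305)) + 380473 = (-3093317 + (-¼ - 1*(-1305))) + 380473 = (-3093317 + (-¼ + 1305)) + 380473 = (-3093317 + 5219/4) + 380473 = -12368049/4 + 380473 = -10846157/4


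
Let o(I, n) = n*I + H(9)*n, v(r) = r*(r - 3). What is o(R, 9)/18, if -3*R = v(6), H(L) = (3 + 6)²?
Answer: 75/2 ≈ 37.500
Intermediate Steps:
H(L) = 81 (H(L) = 9² = 81)
v(r) = r*(-3 + r)
R = -6 (R = -2*(-3 + 6) = -2*3 = -⅓*18 = -6)
o(I, n) = 81*n + I*n (o(I, n) = n*I + 81*n = I*n + 81*n = 81*n + I*n)
o(R, 9)/18 = (9*(81 - 6))/18 = (9*75)*(1/18) = 675*(1/18) = 75/2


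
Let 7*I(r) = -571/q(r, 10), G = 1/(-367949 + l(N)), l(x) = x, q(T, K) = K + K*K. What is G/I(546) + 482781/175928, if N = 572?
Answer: 101274200299087/36904815388776 ≈ 2.7442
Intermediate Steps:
q(T, K) = K + K²
G = -1/367377 (G = 1/(-367949 + 572) = 1/(-367377) = -1/367377 ≈ -2.7220e-6)
I(r) = -571/770 (I(r) = (-571*1/(10*(1 + 10)))/7 = (-571/(10*11))/7 = (-571/110)/7 = (-571*1/110)/7 = (⅐)*(-571/110) = -571/770)
G/I(546) + 482781/175928 = -1/(367377*(-571/770)) + 482781/175928 = -1/367377*(-770/571) + 482781*(1/175928) = 770/209772267 + 482781/175928 = 101274200299087/36904815388776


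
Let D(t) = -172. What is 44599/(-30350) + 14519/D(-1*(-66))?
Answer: -224161339/2610100 ≈ -85.882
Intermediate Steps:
44599/(-30350) + 14519/D(-1*(-66)) = 44599/(-30350) + 14519/(-172) = 44599*(-1/30350) + 14519*(-1/172) = -44599/30350 - 14519/172 = -224161339/2610100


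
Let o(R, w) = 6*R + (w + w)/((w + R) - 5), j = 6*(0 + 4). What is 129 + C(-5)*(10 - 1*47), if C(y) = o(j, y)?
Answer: -36208/7 ≈ -5172.6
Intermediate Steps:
j = 24 (j = 6*4 = 24)
o(R, w) = 6*R + 2*w/(-5 + R + w) (o(R, w) = 6*R + (2*w)/((R + w) - 5) = 6*R + (2*w)/(-5 + R + w) = 6*R + 2*w/(-5 + R + w))
C(y) = 2*(1368 + 73*y)/(19 + y) (C(y) = 2*(y - 15*24 + 3*24**2 + 3*24*y)/(-5 + 24 + y) = 2*(y - 360 + 3*576 + 72*y)/(19 + y) = 2*(y - 360 + 1728 + 72*y)/(19 + y) = 2*(1368 + 73*y)/(19 + y))
129 + C(-5)*(10 - 1*47) = 129 + (2*(1368 + 73*(-5))/(19 - 5))*(10 - 1*47) = 129 + (2*(1368 - 365)/14)*(10 - 47) = 129 + (2*(1/14)*1003)*(-37) = 129 + (1003/7)*(-37) = 129 - 37111/7 = -36208/7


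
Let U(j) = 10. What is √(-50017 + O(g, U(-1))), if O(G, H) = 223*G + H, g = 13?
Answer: 2*I*√11777 ≈ 217.04*I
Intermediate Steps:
O(G, H) = H + 223*G
√(-50017 + O(g, U(-1))) = √(-50017 + (10 + 223*13)) = √(-50017 + (10 + 2899)) = √(-50017 + 2909) = √(-47108) = 2*I*√11777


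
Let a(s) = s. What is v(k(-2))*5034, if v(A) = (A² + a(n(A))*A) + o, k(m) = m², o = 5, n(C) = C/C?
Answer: 125850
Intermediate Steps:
n(C) = 1
v(A) = 5 + A + A² (v(A) = (A² + 1*A) + 5 = (A² + A) + 5 = (A + A²) + 5 = 5 + A + A²)
v(k(-2))*5034 = (5 + (-2)² + ((-2)²)²)*5034 = (5 + 4 + 4²)*5034 = (5 + 4 + 16)*5034 = 25*5034 = 125850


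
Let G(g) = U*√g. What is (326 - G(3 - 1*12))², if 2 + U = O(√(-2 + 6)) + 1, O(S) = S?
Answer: 106267 - 1956*I ≈ 1.0627e+5 - 1956.0*I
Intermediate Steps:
U = 1 (U = -2 + (√(-2 + 6) + 1) = -2 + (√4 + 1) = -2 + (2 + 1) = -2 + 3 = 1)
G(g) = √g (G(g) = 1*√g = √g)
(326 - G(3 - 1*12))² = (326 - √(3 - 1*12))² = (326 - √(3 - 12))² = (326 - √(-9))² = (326 - 3*I)²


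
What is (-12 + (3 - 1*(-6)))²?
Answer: 9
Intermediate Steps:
(-12 + (3 - 1*(-6)))² = (-12 + (3 + 6))² = (-12 + 9)² = (-3)² = 9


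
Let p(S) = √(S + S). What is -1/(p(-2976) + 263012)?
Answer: I/(4*(-65753*I + 2*√93)) ≈ -3.8021e-6 + 1.1153e-9*I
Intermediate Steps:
p(S) = √2*√S (p(S) = √(2*S) = √2*√S)
-1/(p(-2976) + 263012) = -1/(√2*√(-2976) + 263012) = -1/(√2*(4*I*√186) + 263012) = -1/(8*I*√93 + 263012) = -1/(263012 + 8*I*√93)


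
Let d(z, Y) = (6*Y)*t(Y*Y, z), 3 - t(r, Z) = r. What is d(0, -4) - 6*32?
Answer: 120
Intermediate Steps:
t(r, Z) = 3 - r
d(z, Y) = 6*Y*(3 - Y²) (d(z, Y) = (6*Y)*(3 - Y*Y) = (6*Y)*(3 - Y²) = 6*Y*(3 - Y²))
d(0, -4) - 6*32 = 6*(-4)*(3 - 1*(-4)²) - 6*32 = 6*(-4)*(3 - 1*16) - 192 = 6*(-4)*(3 - 16) - 192 = 6*(-4)*(-13) - 192 = 312 - 192 = 120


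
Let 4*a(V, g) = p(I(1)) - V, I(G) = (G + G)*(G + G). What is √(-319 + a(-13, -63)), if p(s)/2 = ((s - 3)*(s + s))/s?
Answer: I*√1259/2 ≈ 17.741*I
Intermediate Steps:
I(G) = 4*G² (I(G) = (2*G)*(2*G) = 4*G²)
p(s) = -12 + 4*s (p(s) = 2*(((s - 3)*(s + s))/s) = 2*(((-3 + s)*(2*s))/s) = 2*((2*s*(-3 + s))/s) = 2*(-6 + 2*s) = -12 + 4*s)
a(V, g) = 1 - V/4 (a(V, g) = ((-12 + 4*(4*1²)) - V)/4 = ((-12 + 4*(4*1)) - V)/4 = ((-12 + 4*4) - V)/4 = ((-12 + 16) - V)/4 = (4 - V)/4 = 1 - V/4)
√(-319 + a(-13, -63)) = √(-319 + (1 - ¼*(-13))) = √(-319 + (1 + 13/4)) = √(-319 + 17/4) = √(-1259/4) = I*√1259/2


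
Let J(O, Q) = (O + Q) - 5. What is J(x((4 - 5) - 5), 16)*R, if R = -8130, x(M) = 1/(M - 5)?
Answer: -975600/11 ≈ -88691.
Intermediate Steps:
x(M) = 1/(-5 + M)
J(O, Q) = -5 + O + Q
J(x((4 - 5) - 5), 16)*R = (-5 + 1/(-5 + ((4 - 5) - 5)) + 16)*(-8130) = (-5 + 1/(-5 + (-1 - 5)) + 16)*(-8130) = (-5 + 1/(-5 - 6) + 16)*(-8130) = (-5 + 1/(-11) + 16)*(-8130) = (-5 - 1/11 + 16)*(-8130) = (120/11)*(-8130) = -975600/11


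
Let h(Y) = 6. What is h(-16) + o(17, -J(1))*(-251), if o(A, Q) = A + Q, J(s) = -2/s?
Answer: -4763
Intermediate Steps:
h(-16) + o(17, -J(1))*(-251) = 6 + (17 - (-2)/1)*(-251) = 6 + (17 - (-2))*(-251) = 6 + (17 - 1*(-2))*(-251) = 6 + (17 + 2)*(-251) = 6 + 19*(-251) = 6 - 4769 = -4763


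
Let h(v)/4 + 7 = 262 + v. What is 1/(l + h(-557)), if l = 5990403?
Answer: 1/5989195 ≈ 1.6697e-7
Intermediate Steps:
h(v) = 1020 + 4*v (h(v) = -28 + 4*(262 + v) = -28 + (1048 + 4*v) = 1020 + 4*v)
1/(l + h(-557)) = 1/(5990403 + (1020 + 4*(-557))) = 1/(5990403 + (1020 - 2228)) = 1/(5990403 - 1208) = 1/5989195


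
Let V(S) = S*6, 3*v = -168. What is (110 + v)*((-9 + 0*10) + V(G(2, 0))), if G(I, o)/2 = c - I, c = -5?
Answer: -5022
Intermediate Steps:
G(I, o) = -10 - 2*I (G(I, o) = 2*(-5 - I) = -10 - 2*I)
v = -56 (v = (⅓)*(-168) = -56)
V(S) = 6*S
(110 + v)*((-9 + 0*10) + V(G(2, 0))) = (110 - 56)*((-9 + 0*10) + 6*(-10 - 2*2)) = 54*((-9 + 0) + 6*(-10 - 4)) = 54*(-9 + 6*(-14)) = 54*(-9 - 84) = 54*(-93) = -5022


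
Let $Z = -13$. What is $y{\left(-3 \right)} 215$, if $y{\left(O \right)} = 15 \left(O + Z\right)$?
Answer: $-51600$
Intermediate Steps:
$y{\left(O \right)} = -195 + 15 O$ ($y{\left(O \right)} = 15 \left(O - 13\right) = 15 \left(-13 + O\right) = -195 + 15 O$)
$y{\left(-3 \right)} 215 = \left(-195 + 15 \left(-3\right)\right) 215 = \left(-195 - 45\right) 215 = \left(-240\right) 215 = -51600$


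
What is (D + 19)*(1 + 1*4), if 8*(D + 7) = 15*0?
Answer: 60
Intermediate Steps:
D = -7 (D = -7 + (15*0)/8 = -7 + (1/8)*0 = -7 + 0 = -7)
(D + 19)*(1 + 1*4) = (-7 + 19)*(1 + 1*4) = 12*(1 + 4) = 12*5 = 60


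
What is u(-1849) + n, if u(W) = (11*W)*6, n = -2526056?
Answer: -2648090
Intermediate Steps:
u(W) = 66*W
u(-1849) + n = 66*(-1849) - 2526056 = -122034 - 2526056 = -2648090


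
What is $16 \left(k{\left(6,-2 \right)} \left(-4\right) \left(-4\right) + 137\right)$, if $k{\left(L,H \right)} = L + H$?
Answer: $3216$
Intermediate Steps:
$k{\left(L,H \right)} = H + L$
$16 \left(k{\left(6,-2 \right)} \left(-4\right) \left(-4\right) + 137\right) = 16 \left(\left(-2 + 6\right) \left(-4\right) \left(-4\right) + 137\right) = 16 \left(4 \left(-4\right) \left(-4\right) + 137\right) = 16 \left(\left(-16\right) \left(-4\right) + 137\right) = 16 \left(64 + 137\right) = 16 \cdot 201 = 3216$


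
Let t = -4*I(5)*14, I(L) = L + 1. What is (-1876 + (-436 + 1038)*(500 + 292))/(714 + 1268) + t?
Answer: -95522/991 ≈ -96.390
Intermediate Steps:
I(L) = 1 + L
t = -336 (t = -4*(1 + 5)*14 = -4*6*14 = -24*14 = -336)
(-1876 + (-436 + 1038)*(500 + 292))/(714 + 1268) + t = (-1876 + (-436 + 1038)*(500 + 292))/(714 + 1268) - 336 = (-1876 + 602*792)/1982 - 336 = (-1876 + 476784)*(1/1982) - 336 = 474908*(1/1982) - 336 = 237454/991 - 336 = -95522/991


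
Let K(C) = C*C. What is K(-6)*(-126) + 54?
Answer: -4482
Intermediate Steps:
K(C) = C²
K(-6)*(-126) + 54 = (-6)²*(-126) + 54 = 36*(-126) + 54 = -4536 + 54 = -4482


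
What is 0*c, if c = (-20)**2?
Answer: 0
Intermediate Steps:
c = 400
0*c = 0*400 = 0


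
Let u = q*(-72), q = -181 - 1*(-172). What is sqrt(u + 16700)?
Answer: 2*sqrt(4337) ≈ 131.71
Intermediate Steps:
q = -9 (q = -181 + 172 = -9)
u = 648 (u = -9*(-72) = 648)
sqrt(u + 16700) = sqrt(648 + 16700) = sqrt(17348) = 2*sqrt(4337)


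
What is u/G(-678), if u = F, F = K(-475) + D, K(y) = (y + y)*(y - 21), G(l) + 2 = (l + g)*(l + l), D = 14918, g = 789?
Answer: -243059/75259 ≈ -3.2296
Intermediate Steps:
G(l) = -2 + 2*l*(789 + l) (G(l) = -2 + (l + 789)*(l + l) = -2 + (789 + l)*(2*l) = -2 + 2*l*(789 + l))
K(y) = 2*y*(-21 + y) (K(y) = (2*y)*(-21 + y) = 2*y*(-21 + y))
F = 486118 (F = 2*(-475)*(-21 - 475) + 14918 = 2*(-475)*(-496) + 14918 = 471200 + 14918 = 486118)
u = 486118
u/G(-678) = 486118/(-2 + 2*(-678)² + 1578*(-678)) = 486118/(-2 + 2*459684 - 1069884) = 486118/(-2 + 919368 - 1069884) = 486118/(-150518) = 486118*(-1/150518) = -243059/75259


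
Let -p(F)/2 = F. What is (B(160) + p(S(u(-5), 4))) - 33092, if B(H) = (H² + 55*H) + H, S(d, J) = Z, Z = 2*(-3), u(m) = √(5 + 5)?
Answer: 1480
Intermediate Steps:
u(m) = √10
Z = -6
S(d, J) = -6
B(H) = H² + 56*H
p(F) = -2*F
(B(160) + p(S(u(-5), 4))) - 33092 = (160*(56 + 160) - 2*(-6)) - 33092 = (160*216 + 12) - 33092 = (34560 + 12) - 33092 = 34572 - 33092 = 1480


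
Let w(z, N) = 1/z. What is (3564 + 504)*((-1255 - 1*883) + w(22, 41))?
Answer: -95669190/11 ≈ -8.6972e+6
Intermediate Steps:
(3564 + 504)*((-1255 - 1*883) + w(22, 41)) = (3564 + 504)*((-1255 - 1*883) + 1/22) = 4068*((-1255 - 883) + 1/22) = 4068*(-2138 + 1/22) = 4068*(-47035/22) = -95669190/11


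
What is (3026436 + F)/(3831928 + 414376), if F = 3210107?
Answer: 6236543/4246304 ≈ 1.4687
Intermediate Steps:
(3026436 + F)/(3831928 + 414376) = (3026436 + 3210107)/(3831928 + 414376) = 6236543/4246304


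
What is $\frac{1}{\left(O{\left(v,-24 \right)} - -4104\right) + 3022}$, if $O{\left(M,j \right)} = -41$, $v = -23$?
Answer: $\frac{1}{7085} \approx 0.00014114$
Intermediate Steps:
$\frac{1}{\left(O{\left(v,-24 \right)} - -4104\right) + 3022} = \frac{1}{\left(-41 - -4104\right) + 3022} = \frac{1}{\left(-41 + 4104\right) + 3022} = \frac{1}{4063 + 3022} = \frac{1}{7085}$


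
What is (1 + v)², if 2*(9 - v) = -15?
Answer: 1225/4 ≈ 306.25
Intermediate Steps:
v = 33/2 (v = 9 - ½*(-15) = 9 + 15/2 = 33/2 ≈ 16.500)
(1 + v)² = (1 + 33/2)² = (35/2)² = 1225/4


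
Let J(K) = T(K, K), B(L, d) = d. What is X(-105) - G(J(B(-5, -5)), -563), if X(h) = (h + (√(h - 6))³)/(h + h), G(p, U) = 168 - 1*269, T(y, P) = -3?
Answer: 203/2 + 37*I*√111/70 ≈ 101.5 + 5.5688*I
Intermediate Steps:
J(K) = -3
G(p, U) = -101 (G(p, U) = 168 - 269 = -101)
X(h) = (h + (-6 + h)^(3/2))/(2*h) (X(h) = (h + (√(-6 + h))³)/((2*h)) = (h + (-6 + h)^(3/2))*(1/(2*h)) = (h + (-6 + h)^(3/2))/(2*h))
X(-105) - G(J(B(-5, -5)), -563) = (½)*(-105 + (-6 - 105)^(3/2))/(-105) - 1*(-101) = (½)*(-1/105)*(-105 + (-111)^(3/2)) + 101 = (½)*(-1/105)*(-105 - 111*I*√111) + 101 = (½ + 37*I*√111/70) + 101 = 203/2 + 37*I*√111/70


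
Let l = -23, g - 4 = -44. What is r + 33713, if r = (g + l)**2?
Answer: 37682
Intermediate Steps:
g = -40 (g = 4 - 44 = -40)
r = 3969 (r = (-40 - 23)**2 = (-63)**2 = 3969)
r + 33713 = 3969 + 33713 = 37682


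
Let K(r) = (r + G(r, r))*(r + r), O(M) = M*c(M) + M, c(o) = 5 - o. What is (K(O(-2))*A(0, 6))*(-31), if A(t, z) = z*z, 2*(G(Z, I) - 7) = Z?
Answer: -607104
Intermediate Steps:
G(Z, I) = 7 + Z/2
O(M) = M + M*(5 - M) (O(M) = M*(5 - M) + M = M + M*(5 - M))
K(r) = 2*r*(7 + 3*r/2) (K(r) = (r + (7 + r/2))*(r + r) = (7 + 3*r/2)*(2*r) = 2*r*(7 + 3*r/2))
A(t, z) = z**2
(K(O(-2))*A(0, 6))*(-31) = (((-2*(6 - 1*(-2)))*(14 + 3*(-2*(6 - 1*(-2)))))*6**2)*(-31) = (((-2*(6 + 2))*(14 + 3*(-2*(6 + 2))))*36)*(-31) = (((-2*8)*(14 + 3*(-2*8)))*36)*(-31) = (-16*(14 + 3*(-16))*36)*(-31) = (-16*(14 - 48)*36)*(-31) = (-16*(-34)*36)*(-31) = (544*36)*(-31) = 19584*(-31) = -607104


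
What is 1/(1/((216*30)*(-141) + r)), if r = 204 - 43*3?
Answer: -913605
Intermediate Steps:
r = 75 (r = 204 - 129 = 75)
1/(1/((216*30)*(-141) + r)) = 1/(1/((216*30)*(-141) + 75)) = 1/(1/(6480*(-141) + 75)) = 1/(1/(-913680 + 75)) = 1/(1/(-913605)) = 1/(-1/913605) = -913605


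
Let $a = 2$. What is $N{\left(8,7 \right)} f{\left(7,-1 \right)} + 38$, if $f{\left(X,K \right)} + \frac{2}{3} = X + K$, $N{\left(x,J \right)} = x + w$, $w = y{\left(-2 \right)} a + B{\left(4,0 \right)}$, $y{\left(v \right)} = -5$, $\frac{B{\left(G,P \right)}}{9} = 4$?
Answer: $\frac{658}{3} \approx 219.33$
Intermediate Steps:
$B{\left(G,P \right)} = 36$ ($B{\left(G,P \right)} = 9 \cdot 4 = 36$)
$w = 26$ ($w = \left(-5\right) 2 + 36 = -10 + 36 = 26$)
$N{\left(x,J \right)} = 26 + x$ ($N{\left(x,J \right)} = x + 26 = 26 + x$)
$f{\left(X,K \right)} = - \frac{2}{3} + K + X$ ($f{\left(X,K \right)} = - \frac{2}{3} + \left(X + K\right) = - \frac{2}{3} + \left(K + X\right) = - \frac{2}{3} + K + X$)
$N{\left(8,7 \right)} f{\left(7,-1 \right)} + 38 = \left(26 + 8\right) \left(- \frac{2}{3} - 1 + 7\right) + 38 = 34 \cdot \frac{16}{3} + 38 = \frac{544}{3} + 38 = \frac{658}{3}$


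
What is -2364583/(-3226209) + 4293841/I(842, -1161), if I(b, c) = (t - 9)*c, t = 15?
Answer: -4612118931197/7491257298 ≈ -615.67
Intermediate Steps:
I(b, c) = 6*c (I(b, c) = (15 - 9)*c = 6*c)
-2364583/(-3226209) + 4293841/I(842, -1161) = -2364583/(-3226209) + 4293841/((6*(-1161))) = -2364583*(-1/3226209) + 4293841/(-6966) = 2364583/3226209 + 4293841*(-1/6966) = 2364583/3226209 - 4293841/6966 = -4612118931197/7491257298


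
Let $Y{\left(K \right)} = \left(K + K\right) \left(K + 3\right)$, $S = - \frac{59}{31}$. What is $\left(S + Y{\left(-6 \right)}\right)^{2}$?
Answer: $\frac{1117249}{961} \approx 1162.6$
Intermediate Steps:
$S = - \frac{59}{31}$ ($S = \left(-59\right) \frac{1}{31} = - \frac{59}{31} \approx -1.9032$)
$Y{\left(K \right)} = 2 K \left(3 + K\right)$
$\left(S + Y{\left(-6 \right)}\right)^{2} = \left(- \frac{59}{31} + 2 \left(-6\right) \left(3 - 6\right)\right)^{2} = \left(- \frac{59}{31} + 2 \left(-6\right) \left(-3\right)\right)^{2} = \left(- \frac{59}{31} + 36\right)^{2} = \left(\frac{1057}{31}\right)^{2} = \frac{1117249}{961}$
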